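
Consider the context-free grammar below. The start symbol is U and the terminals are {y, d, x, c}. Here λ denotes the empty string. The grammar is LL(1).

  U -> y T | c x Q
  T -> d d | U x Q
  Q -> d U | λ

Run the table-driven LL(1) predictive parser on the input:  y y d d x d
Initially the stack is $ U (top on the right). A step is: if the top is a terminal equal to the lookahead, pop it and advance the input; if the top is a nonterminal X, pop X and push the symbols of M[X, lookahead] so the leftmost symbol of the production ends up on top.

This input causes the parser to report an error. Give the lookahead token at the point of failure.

step 1: stack=$ U  input=y y d d x d $  — expand U -> y T
step 2: stack=$ T y  input=y y d d x d $  — match y
step 3: stack=$ T  input=y d d x d $  — expand T -> U x Q
step 4: stack=$ Q x U  input=y d d x d $  — expand U -> y T
step 5: stack=$ Q x T y  input=y d d x d $  — match y
step 6: stack=$ Q x T  input=d d x d $  — expand T -> d d
step 7: stack=$ Q x d d  input=d d x d $  — match d
step 8: stack=$ Q x d  input=d x d $  — match d
step 9: stack=$ Q x  input=x d $  — match x
step 10: stack=$ Q  input=d $  — expand Q -> d U
step 11: stack=$ U d  input=d $  — match d
step 12: stack=$ U  input=$  — error: M[U, $] is empty

$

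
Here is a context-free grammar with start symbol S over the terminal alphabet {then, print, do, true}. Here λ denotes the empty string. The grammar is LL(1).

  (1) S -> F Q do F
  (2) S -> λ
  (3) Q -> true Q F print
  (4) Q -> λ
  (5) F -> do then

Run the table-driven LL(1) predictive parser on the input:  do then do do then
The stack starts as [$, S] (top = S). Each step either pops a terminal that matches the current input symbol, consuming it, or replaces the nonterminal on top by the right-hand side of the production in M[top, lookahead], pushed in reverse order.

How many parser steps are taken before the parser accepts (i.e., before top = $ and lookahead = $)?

     Stack             Input                 Action
  1  $ S               do then do do then $  expand S -> F Q do F
  2  $ F do Q F        do then do do then $  expand F -> do then
  3  $ F do Q then do  do then do do then $  match do
  4  $ F do Q then     then do do then $     match then
  5  $ F do Q          do do then $          expand Q -> λ
  6  $ F do            do do then $          match do
  7  $ F               do then $             expand F -> do then
  8  $ then do         do then $             match do
  9  $ then            then $                match then
Accept reached after 9 steps.

9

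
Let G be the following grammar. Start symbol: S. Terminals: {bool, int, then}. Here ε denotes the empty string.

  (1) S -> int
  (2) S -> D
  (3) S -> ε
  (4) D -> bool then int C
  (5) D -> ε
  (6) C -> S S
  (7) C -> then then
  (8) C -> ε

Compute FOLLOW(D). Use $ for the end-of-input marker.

FIRST(D): from D->bool then int C we get {bool}; from D->ε we get {ε}. So FIRST(D) = {ε, bool}.
FIRST(S): from S->int we get {int}; from S->D we get {ε, bool}; from S->ε we get {ε}. So FIRST(S) = {ε, bool, int}.
FIRST(C): from C->S S we get {ε, bool, int}; from C->then then we get {then}; from C->ε we get {ε}. So FIRST(C) = {ε, bool, int, then}.
FOLLOW(S) includes $ since S is the start symbol.
FOLLOW(S): in C->S S (occurrence 1), S is followed by S with FIRST {ε, bool, int}; in C->S S (occurrence 1), the suffix after S is nullable, so FOLLOW(S) ⊇ FOLLOW(C) = {$, bool, int}; in C->S S (occurrence 2), the suffix after S is empty, so FOLLOW(S) ⊇ FOLLOW(C) = {$, bool, int}. Thus FOLLOW(S) = {$, bool, int}.
FOLLOW(D): in S->D, the suffix after D is empty, so FOLLOW(D) ⊇ FOLLOW(S) = {$, bool, int}. Thus FOLLOW(D) = {$, bool, int}.
FOLLOW(C): in D->bool then int C, the suffix after C is empty, so FOLLOW(C) ⊇ FOLLOW(D) = {$, bool, int}. Thus FOLLOW(C) = {$, bool, int}.

{$, bool, int}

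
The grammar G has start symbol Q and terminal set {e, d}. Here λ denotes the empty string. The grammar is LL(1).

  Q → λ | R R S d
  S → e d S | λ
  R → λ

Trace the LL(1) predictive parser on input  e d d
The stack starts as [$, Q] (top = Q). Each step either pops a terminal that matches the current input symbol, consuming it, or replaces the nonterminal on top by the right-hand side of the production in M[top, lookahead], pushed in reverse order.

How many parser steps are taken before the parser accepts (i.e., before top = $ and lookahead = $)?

8

     Stack      Input    Action
  1  $ Q        e d d $  expand Q → R R S d
  2  $ d S R R  e d d $  expand R → λ
  3  $ d S R    e d d $  expand R → λ
  4  $ d S      e d d $  expand S → e d S
  5  $ d S d e  e d d $  match e
  6  $ d S d    d d $    match d
  7  $ d S      d $      expand S → λ
  8  $ d        d $      match d
Accept reached after 8 steps.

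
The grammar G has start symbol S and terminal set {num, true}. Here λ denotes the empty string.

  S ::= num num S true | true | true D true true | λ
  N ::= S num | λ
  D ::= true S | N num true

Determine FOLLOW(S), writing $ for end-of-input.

FIRST(S) = {λ, num, true}
FIRST(N) = {λ, num, true}  (via S num)
FIRST(D) = {num, true}  (via N num true)
FOLLOW(S) includes $ since S is the start symbol.
FOLLOW(N): in D::=N num true, N is followed by num true with FIRST {num}. Thus FOLLOW(N) = {num}.
FOLLOW(D): in S::=true D true true, D is followed by true true with FIRST {true}. Thus FOLLOW(D) = {true}.
FOLLOW(S): in S::=num num S true, S is followed by true with FIRST {true}; in N::=S num, S is followed by num with FIRST {num}; in D::=true S, the suffix after S is empty, so FOLLOW(S) ⊇ FOLLOW(D) = {true}. Thus FOLLOW(S) = {$, num, true}.

{$, num, true}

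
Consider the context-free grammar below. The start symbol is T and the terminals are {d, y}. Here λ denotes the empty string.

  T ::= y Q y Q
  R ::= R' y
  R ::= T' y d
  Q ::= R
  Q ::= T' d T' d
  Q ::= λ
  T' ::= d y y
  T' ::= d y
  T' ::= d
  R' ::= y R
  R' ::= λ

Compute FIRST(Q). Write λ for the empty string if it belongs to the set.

{λ, d, y}

FIRST(T): from T::=y Q y Q we get {y}. So FIRST(T) = {y}.
FIRST(T'): from T'::=d y y we get {d}; from T'::=d y we get {d}; from T'::=d we get {d}. So FIRST(T') = {d}.
FIRST(R'): from R'::=y R we get {y}; from R'::=λ we get {λ}. So FIRST(R') = {λ, y}.
FIRST(R): from R::=R' y we get {y}; from R::=T' y d we get {d}. So FIRST(R) = {d, y}.
FIRST(Q): from Q::=R we get {d, y}; from Q::=T' d T' d we get {d}; from Q::=λ we get {λ}. So FIRST(Q) = {λ, d, y}.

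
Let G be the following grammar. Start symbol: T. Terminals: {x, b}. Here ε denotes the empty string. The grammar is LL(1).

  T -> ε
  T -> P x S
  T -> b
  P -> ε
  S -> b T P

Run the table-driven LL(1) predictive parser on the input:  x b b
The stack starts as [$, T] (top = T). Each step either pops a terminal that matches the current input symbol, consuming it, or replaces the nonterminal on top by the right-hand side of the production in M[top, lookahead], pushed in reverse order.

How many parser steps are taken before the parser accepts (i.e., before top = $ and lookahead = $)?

     Stack    Input    Action
  1  $ T      x b b $  expand T -> P x S
  2  $ S x P  x b b $  expand P -> ε
  3  $ S x    x b b $  match x
  4  $ S      b b $    expand S -> b T P
  5  $ P T b  b b $    match b
  6  $ P T    b $      expand T -> b
  7  $ P b    b $      match b
  8  $ P      $        expand P -> ε
Accept reached after 8 steps.

8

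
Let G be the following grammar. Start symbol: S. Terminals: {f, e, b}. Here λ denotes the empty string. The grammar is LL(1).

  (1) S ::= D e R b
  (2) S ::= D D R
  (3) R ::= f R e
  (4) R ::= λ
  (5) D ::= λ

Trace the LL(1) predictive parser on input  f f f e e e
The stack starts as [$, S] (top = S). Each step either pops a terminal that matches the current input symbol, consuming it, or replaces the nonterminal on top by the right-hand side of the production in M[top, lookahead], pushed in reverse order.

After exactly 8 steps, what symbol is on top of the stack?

     Stack      Input          Action
  1  $ S        f f f e e e $  expand S ::= D D R
  2  $ R D D    f f f e e e $  expand D ::= λ
  3  $ R D      f f f e e e $  expand D ::= λ
  4  $ R        f f f e e e $  expand R ::= f R e
  5  $ e R f    f f f e e e $  match f
  6  $ e R      f f e e e $    expand R ::= f R e
  7  $ e e R f  f f e e e $    match f
  8  $ e e R    f e e e $      expand R ::= f R e
Stack after step 8: $ e e e R f (top = f).

f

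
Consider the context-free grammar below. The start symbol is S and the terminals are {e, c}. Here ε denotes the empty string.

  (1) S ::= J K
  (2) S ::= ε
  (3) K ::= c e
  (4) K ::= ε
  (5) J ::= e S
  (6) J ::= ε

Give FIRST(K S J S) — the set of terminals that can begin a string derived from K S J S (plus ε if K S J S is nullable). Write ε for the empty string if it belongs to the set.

FIRST(K): from K::=c e we get {c}; from K::=ε we get {ε}. So FIRST(K) = {ε, c}.
FIRST(J): from J::=e S we get {e}; from J::=ε we get {ε}. So FIRST(J) = {ε, e}.
FIRST(S): from S::=J K we get {ε, c, e}; from S::=ε we get {ε}. So FIRST(S) = {ε, c, e}.
FIRST(K S J S): take FIRST of each symbol in turn, carrying on past any symbol whose FIRST contains ε; result {ε, c, e}.

{ε, c, e}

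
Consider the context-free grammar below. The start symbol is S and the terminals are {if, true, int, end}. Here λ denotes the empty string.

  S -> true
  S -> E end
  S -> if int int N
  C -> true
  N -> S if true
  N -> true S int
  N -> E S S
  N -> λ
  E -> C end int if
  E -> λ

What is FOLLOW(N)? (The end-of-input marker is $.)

FIRST(C) = {true}
FIRST(E) = {λ, true}  (via C end int if)
FIRST(S) = {end, if, true}  (via E end)
FIRST(N) = {λ, end, if, true}  (via S if true, E S S)
FOLLOW(S) includes $ since S is the start symbol.
FOLLOW(C): in E->C end int if, C is followed by end int if with FIRST {end}. Thus FOLLOW(C) = {end}.
FOLLOW(E): in S->E end, E is followed by end with FIRST {end}; in N->E S S, E is followed by S S with FIRST {end, if, true}. Thus FOLLOW(E) = {end, if, true}.
FOLLOW(S): in N->S if true, S is followed by if true with FIRST {if}; in N->true S int, S is followed by int with FIRST {int}; in N->E S S (occurrence 1), S is followed by S with FIRST {end, if, true}; in N->E S S (occurrence 2), the suffix after S is empty, so FOLLOW(S) ⊇ FOLLOW(N) = {$, end, if, int, true}. Thus FOLLOW(S) = {$, end, if, int, true}.
FOLLOW(N): in S->if int int N, the suffix after N is empty, so FOLLOW(N) ⊇ FOLLOW(S) = {$, end, if, int, true}. Thus FOLLOW(N) = {$, end, if, int, true}.

{$, end, if, int, true}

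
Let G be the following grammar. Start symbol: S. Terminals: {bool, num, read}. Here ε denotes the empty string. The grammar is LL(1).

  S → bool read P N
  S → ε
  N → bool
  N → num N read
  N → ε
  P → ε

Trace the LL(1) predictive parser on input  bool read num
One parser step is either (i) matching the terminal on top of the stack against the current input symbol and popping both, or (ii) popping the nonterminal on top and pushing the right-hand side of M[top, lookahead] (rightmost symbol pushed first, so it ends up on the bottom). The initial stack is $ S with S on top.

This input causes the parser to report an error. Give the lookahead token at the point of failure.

     Stack            Input            Action
  1  $ S              bool read num $  expand S → bool read P N
  2  $ N P read bool  bool read num $  match bool
  3  $ N P read       read num $       match read
  4  $ N P            num $            expand P → ε
  5  $ N              num $            expand N → num N read
  6  $ read N num     num $            match num
  7  $ read N         $                expand N → ε
  8  $ read           $                error: top is terminal read but lookahead is $

$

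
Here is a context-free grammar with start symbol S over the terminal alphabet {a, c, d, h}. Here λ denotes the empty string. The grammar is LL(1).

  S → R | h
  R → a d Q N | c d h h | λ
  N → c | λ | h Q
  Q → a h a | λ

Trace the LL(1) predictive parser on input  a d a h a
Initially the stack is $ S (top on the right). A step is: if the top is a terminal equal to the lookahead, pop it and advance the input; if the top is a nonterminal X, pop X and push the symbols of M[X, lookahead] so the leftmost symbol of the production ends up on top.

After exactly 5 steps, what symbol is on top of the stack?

     Stack      Input        Action
  1  $ S        a d a h a $  expand S → R
  2  $ R        a d a h a $  expand R → a d Q N
  3  $ N Q d a  a d a h a $  match a
  4  $ N Q d    d a h a $    match d
  5  $ N Q      a h a $      expand Q → a h a
Stack after step 5: $ N a h a (top = a).

a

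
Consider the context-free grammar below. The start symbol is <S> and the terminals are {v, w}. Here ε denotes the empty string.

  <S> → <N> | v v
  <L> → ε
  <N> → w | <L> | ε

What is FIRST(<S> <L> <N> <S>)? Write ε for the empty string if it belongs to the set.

FIRST(<L>) = {ε}
FIRST(<N>) = {ε, w}  (via <L>)
FIRST(<S>) = {ε, v, w}  (via <N>)
FIRST(<S> <L> <N> <S>): take FIRST of each symbol in turn, carrying on past any symbol whose FIRST contains ε; result {ε, v, w}.

{ε, v, w}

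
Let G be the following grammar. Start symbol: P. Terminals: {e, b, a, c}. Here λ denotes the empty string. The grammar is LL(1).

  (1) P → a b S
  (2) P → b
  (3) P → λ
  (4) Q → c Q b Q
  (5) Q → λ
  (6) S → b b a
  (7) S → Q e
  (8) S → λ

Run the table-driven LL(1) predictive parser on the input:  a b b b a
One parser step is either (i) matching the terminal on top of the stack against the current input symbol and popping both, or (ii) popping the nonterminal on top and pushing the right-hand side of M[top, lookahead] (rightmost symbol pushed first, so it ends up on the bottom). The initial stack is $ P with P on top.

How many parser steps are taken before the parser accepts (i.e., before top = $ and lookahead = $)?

7

step 1: stack=$ P  input=a b b b a $  — expand P → a b S
step 2: stack=$ S b a  input=a b b b a $  — match a
step 3: stack=$ S b  input=b b b a $  — match b
step 4: stack=$ S  input=b b a $  — expand S → b b a
step 5: stack=$ a b b  input=b b a $  — match b
step 6: stack=$ a b  input=b a $  — match b
step 7: stack=$ a  input=a $  — match a
Accept reached after 7 steps.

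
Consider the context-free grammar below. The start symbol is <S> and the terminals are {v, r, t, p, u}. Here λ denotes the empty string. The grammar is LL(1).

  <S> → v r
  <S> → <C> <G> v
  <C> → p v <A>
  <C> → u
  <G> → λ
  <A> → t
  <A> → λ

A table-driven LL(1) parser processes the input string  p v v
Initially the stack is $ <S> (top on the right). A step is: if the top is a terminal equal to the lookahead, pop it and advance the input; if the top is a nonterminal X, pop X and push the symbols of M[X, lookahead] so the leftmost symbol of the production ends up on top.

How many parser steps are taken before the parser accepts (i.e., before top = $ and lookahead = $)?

7

     Stack            Input    Action
  1  $ <S>            p v v $  expand <S> → <C> <G> v
  2  $ v <G> <C>      p v v $  expand <C> → p v <A>
  3  $ v <G> <A> v p  p v v $  match p
  4  $ v <G> <A> v    v v $    match v
  5  $ v <G> <A>      v $      expand <A> → λ
  6  $ v <G>          v $      expand <G> → λ
  7  $ v              v $      match v
Accept reached after 7 steps.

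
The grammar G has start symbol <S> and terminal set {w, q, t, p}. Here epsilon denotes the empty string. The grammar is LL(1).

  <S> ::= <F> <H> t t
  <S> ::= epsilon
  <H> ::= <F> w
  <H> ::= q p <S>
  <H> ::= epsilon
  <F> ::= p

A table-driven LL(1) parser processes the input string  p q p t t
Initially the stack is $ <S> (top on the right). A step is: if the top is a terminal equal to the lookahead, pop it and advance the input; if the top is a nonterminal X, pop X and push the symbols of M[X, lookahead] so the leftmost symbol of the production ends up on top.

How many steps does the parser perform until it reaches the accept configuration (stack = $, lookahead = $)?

step 1: stack=$ <S>  input=p q p t t $  — expand <S> ::= <F> <H> t t
step 2: stack=$ t t <H> <F>  input=p q p t t $  — expand <F> ::= p
step 3: stack=$ t t <H> p  input=p q p t t $  — match p
step 4: stack=$ t t <H>  input=q p t t $  — expand <H> ::= q p <S>
step 5: stack=$ t t <S> p q  input=q p t t $  — match q
step 6: stack=$ t t <S> p  input=p t t $  — match p
step 7: stack=$ t t <S>  input=t t $  — expand <S> ::= epsilon
step 8: stack=$ t t  input=t t $  — match t
step 9: stack=$ t  input=t $  — match t
Accept reached after 9 steps.

9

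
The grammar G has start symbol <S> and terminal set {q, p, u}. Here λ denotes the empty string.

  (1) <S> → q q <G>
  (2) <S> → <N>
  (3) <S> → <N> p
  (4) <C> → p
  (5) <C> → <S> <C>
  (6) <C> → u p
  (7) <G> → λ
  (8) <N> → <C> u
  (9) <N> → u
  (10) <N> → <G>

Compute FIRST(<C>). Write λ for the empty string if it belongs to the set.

FIRST(<G>) = {λ}
FIRST(<S>) = {λ, p, q, u}  (via <N>, <N> p)
FIRST(<C>) = {p, q, u}  (via <S> <C>)
FIRST(<N>) = {λ, p, q, u}  (via <C> u, <G>)

{p, q, u}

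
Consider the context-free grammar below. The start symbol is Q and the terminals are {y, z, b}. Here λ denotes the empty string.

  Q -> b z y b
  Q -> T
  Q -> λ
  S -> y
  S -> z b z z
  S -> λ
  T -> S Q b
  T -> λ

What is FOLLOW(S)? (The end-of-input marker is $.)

{b, y, z}

FIRST(S) = {λ, y, z}
FIRST(Q) = {λ, b, y, z}  (via T)
FIRST(T) = {λ, b, y, z}  (via S Q b)
FOLLOW(Q) includes $ since Q is the start symbol.
FOLLOW(Q): in T->S Q b, Q is followed by b with FIRST {b}. Thus FOLLOW(Q) = {$, b}.
FOLLOW(S): in T->S Q b, S is followed by Q b with FIRST {b, y, z}. Thus FOLLOW(S) = {b, y, z}.
FOLLOW(T): in Q->T, the suffix after T is empty, so FOLLOW(T) ⊇ FOLLOW(Q) = {$, b}. Thus FOLLOW(T) = {$, b}.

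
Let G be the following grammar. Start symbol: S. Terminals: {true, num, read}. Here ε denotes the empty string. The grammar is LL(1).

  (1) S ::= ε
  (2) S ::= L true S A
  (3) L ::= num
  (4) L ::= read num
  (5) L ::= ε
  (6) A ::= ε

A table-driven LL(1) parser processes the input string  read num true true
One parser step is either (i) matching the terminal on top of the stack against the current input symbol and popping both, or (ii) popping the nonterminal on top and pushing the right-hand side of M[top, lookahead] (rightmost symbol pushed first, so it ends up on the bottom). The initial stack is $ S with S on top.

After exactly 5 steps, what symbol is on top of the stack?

     Stack                Input                 Action
  1  $ S                  read num true true $  expand S ::= L true S A
  2  $ A S true L         read num true true $  expand L ::= read num
  3  $ A S true num read  read num true true $  match read
  4  $ A S true num       num true true $       match num
  5  $ A S true           true true $           match true
Stack after step 5: $ A S (top = S).

S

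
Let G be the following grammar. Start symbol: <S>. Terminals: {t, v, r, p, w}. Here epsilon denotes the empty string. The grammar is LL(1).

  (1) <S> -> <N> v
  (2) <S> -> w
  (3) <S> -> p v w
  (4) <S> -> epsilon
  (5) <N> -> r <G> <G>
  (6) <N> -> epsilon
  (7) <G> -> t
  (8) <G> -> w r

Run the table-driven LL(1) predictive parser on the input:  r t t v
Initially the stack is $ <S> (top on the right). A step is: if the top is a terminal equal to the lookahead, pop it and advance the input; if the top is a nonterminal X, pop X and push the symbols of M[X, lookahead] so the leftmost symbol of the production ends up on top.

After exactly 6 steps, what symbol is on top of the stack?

t

step 1: stack=$ <S>  input=r t t v $  — expand <S> -> <N> v
step 2: stack=$ v <N>  input=r t t v $  — expand <N> -> r <G> <G>
step 3: stack=$ v <G> <G> r  input=r t t v $  — match r
step 4: stack=$ v <G> <G>  input=t t v $  — expand <G> -> t
step 5: stack=$ v <G> t  input=t t v $  — match t
step 6: stack=$ v <G>  input=t v $  — expand <G> -> t
Stack after step 6: $ v t (top = t).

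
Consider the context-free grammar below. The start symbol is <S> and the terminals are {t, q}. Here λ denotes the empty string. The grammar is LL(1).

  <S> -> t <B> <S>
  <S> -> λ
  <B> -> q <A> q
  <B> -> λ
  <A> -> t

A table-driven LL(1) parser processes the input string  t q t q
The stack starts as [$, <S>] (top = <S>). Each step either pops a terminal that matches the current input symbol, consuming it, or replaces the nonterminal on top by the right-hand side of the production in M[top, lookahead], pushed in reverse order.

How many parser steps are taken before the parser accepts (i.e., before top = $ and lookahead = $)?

     Stack          Input      Action
  1  $ <S>          t q t q $  expand <S> -> t <B> <S>
  2  $ <S> <B> t    t q t q $  match t
  3  $ <S> <B>      q t q $    expand <B> -> q <A> q
  4  $ <S> q <A> q  q t q $    match q
  5  $ <S> q <A>    t q $      expand <A> -> t
  6  $ <S> q t      t q $      match t
  7  $ <S> q        q $        match q
  8  $ <S>          $          expand <S> -> λ
Accept reached after 8 steps.

8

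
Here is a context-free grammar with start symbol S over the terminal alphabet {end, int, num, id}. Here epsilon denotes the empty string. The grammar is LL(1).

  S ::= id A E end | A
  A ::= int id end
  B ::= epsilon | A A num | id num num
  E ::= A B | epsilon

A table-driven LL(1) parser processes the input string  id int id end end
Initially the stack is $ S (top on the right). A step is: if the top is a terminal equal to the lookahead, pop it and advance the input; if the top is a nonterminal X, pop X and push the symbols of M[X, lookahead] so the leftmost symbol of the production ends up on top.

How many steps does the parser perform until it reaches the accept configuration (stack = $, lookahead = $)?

8

     Stack               Input                Action
  1  $ S                 id int id end end $  expand S ::= id A E end
  2  $ end E A id        id int id end end $  match id
  3  $ end E A           int id end end $     expand A ::= int id end
  4  $ end E end id int  int id end end $     match int
  5  $ end E end id      id end end $         match id
  6  $ end E end         end end $            match end
  7  $ end E             end $                expand E ::= epsilon
  8  $ end               end $                match end
Accept reached after 8 steps.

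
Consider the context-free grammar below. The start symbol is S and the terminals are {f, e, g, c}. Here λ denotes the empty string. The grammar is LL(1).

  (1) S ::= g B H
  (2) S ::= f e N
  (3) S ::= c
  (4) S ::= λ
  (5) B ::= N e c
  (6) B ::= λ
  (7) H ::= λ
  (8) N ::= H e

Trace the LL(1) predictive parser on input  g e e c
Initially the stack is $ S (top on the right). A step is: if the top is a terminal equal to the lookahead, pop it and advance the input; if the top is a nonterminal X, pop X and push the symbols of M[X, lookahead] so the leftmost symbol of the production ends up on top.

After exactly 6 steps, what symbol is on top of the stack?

e

     Stack        Input      Action
  1  $ S          g e e c $  expand S ::= g B H
  2  $ H B g      g e e c $  match g
  3  $ H B        e e c $    expand B ::= N e c
  4  $ H c e N    e e c $    expand N ::= H e
  5  $ H c e e H  e e c $    expand H ::= λ
  6  $ H c e e    e e c $    match e
Stack after step 6: $ H c e (top = e).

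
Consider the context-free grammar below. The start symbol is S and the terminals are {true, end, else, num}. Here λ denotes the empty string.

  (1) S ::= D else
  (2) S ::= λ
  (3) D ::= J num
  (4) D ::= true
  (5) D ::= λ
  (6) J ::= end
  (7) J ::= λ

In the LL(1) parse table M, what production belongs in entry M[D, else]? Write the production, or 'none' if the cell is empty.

D ::= λ

FIRST(J) = {λ, end}
FIRST(D) = {λ, end, num, true}  (via J num)
FIRST(S) = {λ, else, end, num, true}  (via D else)
FOLLOW(S) includes $ since S is the start symbol.
FOLLOW(D): in S::=D else, D is followed by else with FIRST {else}. Thus FOLLOW(D) = {else}.
For D ::= J num: FIRST(J num) = {end, num}, so it goes in M[D, t] for t ∈ {end, num}.
For D ::= true: FIRST(true) = {true}, so it goes in M[D, t] for t ∈ {true}.
For D ::= λ: FIRST(λ) = {λ}, so it goes in M[D, t] for t ∈ {}; since λ ∈ FIRST, also for every t ∈ FOLLOW(D) = {else}.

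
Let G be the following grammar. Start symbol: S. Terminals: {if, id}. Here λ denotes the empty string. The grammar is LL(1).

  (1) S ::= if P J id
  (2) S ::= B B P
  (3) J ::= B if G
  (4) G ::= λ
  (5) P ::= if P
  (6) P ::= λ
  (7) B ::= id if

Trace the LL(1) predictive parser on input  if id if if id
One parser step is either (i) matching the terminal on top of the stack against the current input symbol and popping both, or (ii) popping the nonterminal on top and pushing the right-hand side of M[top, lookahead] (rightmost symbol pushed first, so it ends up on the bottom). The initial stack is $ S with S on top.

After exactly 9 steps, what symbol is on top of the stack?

id

step 1: stack=$ S  input=if id if if id $  — expand S ::= if P J id
step 2: stack=$ id J P if  input=if id if if id $  — match if
step 3: stack=$ id J P  input=id if if id $  — expand P ::= λ
step 4: stack=$ id J  input=id if if id $  — expand J ::= B if G
step 5: stack=$ id G if B  input=id if if id $  — expand B ::= id if
step 6: stack=$ id G if if id  input=id if if id $  — match id
step 7: stack=$ id G if if  input=if if id $  — match if
step 8: stack=$ id G if  input=if id $  — match if
step 9: stack=$ id G  input=id $  — expand G ::= λ
Stack after step 9: $ id (top = id).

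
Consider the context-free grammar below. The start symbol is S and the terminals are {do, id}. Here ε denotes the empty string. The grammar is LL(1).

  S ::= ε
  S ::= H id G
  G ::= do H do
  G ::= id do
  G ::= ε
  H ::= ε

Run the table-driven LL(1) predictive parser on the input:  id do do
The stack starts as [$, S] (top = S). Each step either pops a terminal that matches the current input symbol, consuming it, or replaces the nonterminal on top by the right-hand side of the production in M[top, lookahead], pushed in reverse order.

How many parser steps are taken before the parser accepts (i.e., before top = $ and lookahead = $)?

7

step 1: stack=$ S  input=id do do $  — expand S ::= H id G
step 2: stack=$ G id H  input=id do do $  — expand H ::= ε
step 3: stack=$ G id  input=id do do $  — match id
step 4: stack=$ G  input=do do $  — expand G ::= do H do
step 5: stack=$ do H do  input=do do $  — match do
step 6: stack=$ do H  input=do $  — expand H ::= ε
step 7: stack=$ do  input=do $  — match do
Accept reached after 7 steps.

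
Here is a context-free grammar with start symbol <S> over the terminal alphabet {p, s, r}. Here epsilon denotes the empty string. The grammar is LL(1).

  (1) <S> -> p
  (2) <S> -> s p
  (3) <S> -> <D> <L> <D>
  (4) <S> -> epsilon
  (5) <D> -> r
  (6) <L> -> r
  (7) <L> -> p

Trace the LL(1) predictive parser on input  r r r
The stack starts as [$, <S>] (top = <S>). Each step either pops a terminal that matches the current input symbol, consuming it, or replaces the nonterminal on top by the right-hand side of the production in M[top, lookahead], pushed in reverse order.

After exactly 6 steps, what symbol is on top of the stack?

r

step 1: stack=$ <S>  input=r r r $  — expand <S> -> <D> <L> <D>
step 2: stack=$ <D> <L> <D>  input=r r r $  — expand <D> -> r
step 3: stack=$ <D> <L> r  input=r r r $  — match r
step 4: stack=$ <D> <L>  input=r r $  — expand <L> -> r
step 5: stack=$ <D> r  input=r r $  — match r
step 6: stack=$ <D>  input=r $  — expand <D> -> r
Stack after step 6: $ r (top = r).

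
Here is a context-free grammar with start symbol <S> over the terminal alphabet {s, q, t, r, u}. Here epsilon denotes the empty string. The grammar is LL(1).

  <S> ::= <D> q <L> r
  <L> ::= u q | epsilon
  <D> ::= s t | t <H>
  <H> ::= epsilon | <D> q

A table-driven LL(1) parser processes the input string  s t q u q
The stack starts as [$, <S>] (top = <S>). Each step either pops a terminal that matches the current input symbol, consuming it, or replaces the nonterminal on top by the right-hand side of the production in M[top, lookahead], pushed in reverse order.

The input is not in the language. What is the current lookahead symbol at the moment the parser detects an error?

     Stack          Input        Action
  1  $ <S>          s t q u q $  expand <S> ::= <D> q <L> r
  2  $ r <L> q <D>  s t q u q $  expand <D> ::= s t
  3  $ r <L> q t s  s t q u q $  match s
  4  $ r <L> q t    t q u q $    match t
  5  $ r <L> q      q u q $      match q
  6  $ r <L>        u q $        expand <L> ::= u q
  7  $ r q u        u q $        match u
  8  $ r q          q $          match q
  9  $ r            $            error: top is terminal r but lookahead is $

$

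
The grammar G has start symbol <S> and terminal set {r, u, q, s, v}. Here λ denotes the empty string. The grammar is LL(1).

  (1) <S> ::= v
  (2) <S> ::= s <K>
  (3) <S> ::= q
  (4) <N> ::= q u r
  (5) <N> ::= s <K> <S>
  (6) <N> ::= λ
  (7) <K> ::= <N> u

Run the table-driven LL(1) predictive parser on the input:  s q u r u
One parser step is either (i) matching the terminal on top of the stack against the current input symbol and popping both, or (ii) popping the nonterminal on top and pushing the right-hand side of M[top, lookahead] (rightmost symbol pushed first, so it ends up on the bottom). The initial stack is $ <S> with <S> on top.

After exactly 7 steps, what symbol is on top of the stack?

step 1: stack=$ <S>  input=s q u r u $  — expand <S> ::= s <K>
step 2: stack=$ <K> s  input=s q u r u $  — match s
step 3: stack=$ <K>  input=q u r u $  — expand <K> ::= <N> u
step 4: stack=$ u <N>  input=q u r u $  — expand <N> ::= q u r
step 5: stack=$ u r u q  input=q u r u $  — match q
step 6: stack=$ u r u  input=u r u $  — match u
step 7: stack=$ u r  input=r u $  — match r
Stack after step 7: $ u (top = u).

u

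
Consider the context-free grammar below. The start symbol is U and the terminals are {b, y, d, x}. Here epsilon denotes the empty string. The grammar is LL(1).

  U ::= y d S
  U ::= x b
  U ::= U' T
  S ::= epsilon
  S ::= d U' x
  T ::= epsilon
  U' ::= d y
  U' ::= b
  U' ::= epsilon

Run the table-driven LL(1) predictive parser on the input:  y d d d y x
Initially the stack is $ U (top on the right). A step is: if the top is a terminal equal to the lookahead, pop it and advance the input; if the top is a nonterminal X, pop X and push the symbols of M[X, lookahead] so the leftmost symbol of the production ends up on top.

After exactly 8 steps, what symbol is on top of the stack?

x

     Stack     Input          Action
  1  $ U       y d d d y x $  expand U ::= y d S
  2  $ S d y   y d d d y x $  match y
  3  $ S d     d d d y x $    match d
  4  $ S       d d y x $      expand S ::= d U' x
  5  $ x U' d  d d y x $      match d
  6  $ x U'    d y x $        expand U' ::= d y
  7  $ x y d   d y x $        match d
  8  $ x y     y x $          match y
Stack after step 8: $ x (top = x).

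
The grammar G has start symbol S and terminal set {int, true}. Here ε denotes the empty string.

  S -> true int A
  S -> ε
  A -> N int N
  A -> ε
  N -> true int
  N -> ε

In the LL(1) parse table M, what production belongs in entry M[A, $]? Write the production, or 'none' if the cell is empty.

A -> ε

FIRST(S) = {ε, true}
FIRST(N) = {ε, true}
FIRST(A) = {ε, int, true}  (via N int N)
FOLLOW(S) includes $ since S is the start symbol.
FOLLOW(S): S appears on no right-hand side. Thus FOLLOW(S) = {$}.
FOLLOW(A): in S->true int A, the suffix after A is empty, so FOLLOW(A) ⊇ FOLLOW(S) = {$}. Thus FOLLOW(A) = {$}.
For A -> N int N: FIRST(N int N) = {int, true}, so it goes in M[A, t] for t ∈ {int, true}.
For A -> ε: FIRST(ε) = {ε}, so it goes in M[A, t] for t ∈ {}; since ε ∈ FIRST, also for every t ∈ FOLLOW(A) = {$}.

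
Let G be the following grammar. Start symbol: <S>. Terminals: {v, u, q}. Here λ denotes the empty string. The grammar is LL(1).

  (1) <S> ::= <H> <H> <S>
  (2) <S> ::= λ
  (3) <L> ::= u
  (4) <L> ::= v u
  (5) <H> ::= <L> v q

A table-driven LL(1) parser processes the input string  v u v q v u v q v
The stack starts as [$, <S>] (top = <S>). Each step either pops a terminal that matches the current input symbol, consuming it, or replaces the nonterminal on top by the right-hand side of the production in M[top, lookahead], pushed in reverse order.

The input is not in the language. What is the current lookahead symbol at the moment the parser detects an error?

$

step 1: stack=$ <S>  input=v u v q v u v q v $  — expand <S> ::= <H> <H> <S>
step 2: stack=$ <S> <H> <H>  input=v u v q v u v q v $  — expand <H> ::= <L> v q
step 3: stack=$ <S> <H> q v <L>  input=v u v q v u v q v $  — expand <L> ::= v u
step 4: stack=$ <S> <H> q v u v  input=v u v q v u v q v $  — match v
step 5: stack=$ <S> <H> q v u  input=u v q v u v q v $  — match u
step 6: stack=$ <S> <H> q v  input=v q v u v q v $  — match v
step 7: stack=$ <S> <H> q  input=q v u v q v $  — match q
step 8: stack=$ <S> <H>  input=v u v q v $  — expand <H> ::= <L> v q
step 9: stack=$ <S> q v <L>  input=v u v q v $  — expand <L> ::= v u
step 10: stack=$ <S> q v u v  input=v u v q v $  — match v
step 11: stack=$ <S> q v u  input=u v q v $  — match u
step 12: stack=$ <S> q v  input=v q v $  — match v
step 13: stack=$ <S> q  input=q v $  — match q
step 14: stack=$ <S>  input=v $  — expand <S> ::= <H> <H> <S>
step 15: stack=$ <S> <H> <H>  input=v $  — expand <H> ::= <L> v q
step 16: stack=$ <S> <H> q v <L>  input=v $  — expand <L> ::= v u
step 17: stack=$ <S> <H> q v u v  input=v $  — match v
step 18: stack=$ <S> <H> q v u  input=$  — error: top is terminal u but lookahead is $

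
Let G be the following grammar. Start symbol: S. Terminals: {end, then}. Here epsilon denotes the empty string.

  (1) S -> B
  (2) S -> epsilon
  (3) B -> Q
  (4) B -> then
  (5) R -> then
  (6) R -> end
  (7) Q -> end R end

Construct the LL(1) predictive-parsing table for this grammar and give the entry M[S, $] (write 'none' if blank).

S -> epsilon

FIRST(R) = {end, then}
FIRST(Q) = {end}
FIRST(B) = {end, then}  (via Q)
FIRST(S) = {epsilon, end, then}  (via B)
FOLLOW(S) includes $ since S is the start symbol.
FOLLOW(S): S appears on no right-hand side. Thus FOLLOW(S) = {$}.
For S -> B: FIRST(B) = {end, then}, so it goes in M[S, t] for t ∈ {end, then}.
For S -> epsilon: FIRST(epsilon) = {epsilon}, so it goes in M[S, t] for t ∈ {}; since epsilon ∈ FIRST, also for every t ∈ FOLLOW(S) = {$}.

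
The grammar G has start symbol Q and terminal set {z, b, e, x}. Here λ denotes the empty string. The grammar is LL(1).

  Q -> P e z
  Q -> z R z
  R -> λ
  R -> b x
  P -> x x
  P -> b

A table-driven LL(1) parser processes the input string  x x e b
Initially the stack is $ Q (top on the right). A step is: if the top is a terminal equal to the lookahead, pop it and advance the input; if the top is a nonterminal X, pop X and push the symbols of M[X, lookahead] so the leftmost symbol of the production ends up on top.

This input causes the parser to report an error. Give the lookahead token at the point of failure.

step 1: stack=$ Q  input=x x e b $  — expand Q -> P e z
step 2: stack=$ z e P  input=x x e b $  — expand P -> x x
step 3: stack=$ z e x x  input=x x e b $  — match x
step 4: stack=$ z e x  input=x e b $  — match x
step 5: stack=$ z e  input=e b $  — match e
step 6: stack=$ z  input=b $  — error: top is terminal z but lookahead is b

b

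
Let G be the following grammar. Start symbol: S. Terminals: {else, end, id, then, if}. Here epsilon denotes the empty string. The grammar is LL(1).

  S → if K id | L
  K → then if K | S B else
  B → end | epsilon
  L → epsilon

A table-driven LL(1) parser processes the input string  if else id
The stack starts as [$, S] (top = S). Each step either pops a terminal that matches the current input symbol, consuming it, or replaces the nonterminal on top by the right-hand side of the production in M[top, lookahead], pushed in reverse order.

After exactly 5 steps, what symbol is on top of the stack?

B

step 1: stack=$ S  input=if else id $  — expand S → if K id
step 2: stack=$ id K if  input=if else id $  — match if
step 3: stack=$ id K  input=else id $  — expand K → S B else
step 4: stack=$ id else B S  input=else id $  — expand S → L
step 5: stack=$ id else B L  input=else id $  — expand L → epsilon
Stack after step 5: $ id else B (top = B).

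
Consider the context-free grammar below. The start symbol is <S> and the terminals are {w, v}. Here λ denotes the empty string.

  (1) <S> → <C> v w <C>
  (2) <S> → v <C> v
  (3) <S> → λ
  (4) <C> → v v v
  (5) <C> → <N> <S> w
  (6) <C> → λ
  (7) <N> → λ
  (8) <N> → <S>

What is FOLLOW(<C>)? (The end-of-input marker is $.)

{$, v, w}

FIRST(<S>): from <S>→<C> v w <C> we get {v, w}; from <S>→v <C> v we get {v}; from <S>→λ we get {λ}. So FIRST(<S>) = {λ, v, w}.
FIRST(<N>): from <N>→λ we get {λ}; from <N>→<S> we get {λ, v, w}. So FIRST(<N>) = {λ, v, w}.
FIRST(<C>): from <C>→v v v we get {v}; from <C>→<N> <S> w we get {v, w}; from <C>→λ we get {λ}. So FIRST(<C>) = {λ, v, w}.
FOLLOW(<S>) includes $ since <S> is the start symbol.
FOLLOW(<N>): in <C>→<N> <S> w, <N> is followed by <S> w with FIRST {v, w}. Thus FOLLOW(<N>) = {v, w}.
FOLLOW(<S>): in <C>→<N> <S> w, <S> is followed by w with FIRST {w}; in <N>→<S>, the suffix after <S> is empty, so FOLLOW(<S>) ⊇ FOLLOW(<N>) = {v, w}. Thus FOLLOW(<S>) = {$, v, w}.
FOLLOW(<C>): in <S>→<C> v w <C> (occurrence 1), <C> is followed by v w <C> with FIRST {v}; in <S>→<C> v w <C> (occurrence 2), the suffix after <C> is empty, so FOLLOW(<C>) ⊇ FOLLOW(<S>) = {$, v, w}; in <S>→v <C> v, <C> is followed by v with FIRST {v}. Thus FOLLOW(<C>) = {$, v, w}.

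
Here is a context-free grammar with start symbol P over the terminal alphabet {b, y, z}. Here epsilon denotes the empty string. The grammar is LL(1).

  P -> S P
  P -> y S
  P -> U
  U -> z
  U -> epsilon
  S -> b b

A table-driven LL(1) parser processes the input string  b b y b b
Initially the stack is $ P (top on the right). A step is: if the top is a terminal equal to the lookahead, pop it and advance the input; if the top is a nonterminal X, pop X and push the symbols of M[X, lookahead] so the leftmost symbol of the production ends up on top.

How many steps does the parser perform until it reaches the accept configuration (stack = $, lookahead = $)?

     Stack    Input        Action
  1  $ P      b b y b b $  expand P -> S P
  2  $ P S    b b y b b $  expand S -> b b
  3  $ P b b  b b y b b $  match b
  4  $ P b    b y b b $    match b
  5  $ P      y b b $      expand P -> y S
  6  $ S y    y b b $      match y
  7  $ S      b b $        expand S -> b b
  8  $ b b    b b $        match b
  9  $ b      b $          match b
Accept reached after 9 steps.

9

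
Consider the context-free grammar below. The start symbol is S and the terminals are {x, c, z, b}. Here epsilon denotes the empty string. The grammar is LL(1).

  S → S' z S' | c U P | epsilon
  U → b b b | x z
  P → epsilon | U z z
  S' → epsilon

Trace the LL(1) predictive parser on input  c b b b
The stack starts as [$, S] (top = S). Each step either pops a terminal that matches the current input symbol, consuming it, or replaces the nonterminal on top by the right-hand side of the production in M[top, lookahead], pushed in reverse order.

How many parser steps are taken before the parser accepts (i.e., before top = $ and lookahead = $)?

     Stack      Input      Action
  1  $ S        c b b b $  expand S → c U P
  2  $ P U c    c b b b $  match c
  3  $ P U      b b b $    expand U → b b b
  4  $ P b b b  b b b $    match b
  5  $ P b b    b b $      match b
  6  $ P b      b $        match b
  7  $ P        $          expand P → epsilon
Accept reached after 7 steps.

7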